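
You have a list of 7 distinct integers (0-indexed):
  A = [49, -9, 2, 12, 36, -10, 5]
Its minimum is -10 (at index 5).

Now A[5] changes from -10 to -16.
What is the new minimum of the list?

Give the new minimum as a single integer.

Old min = -10 (at index 5)
Change: A[5] -10 -> -16
Changed element WAS the min. Need to check: is -16 still <= all others?
  Min of remaining elements: -9
  New min = min(-16, -9) = -16

Answer: -16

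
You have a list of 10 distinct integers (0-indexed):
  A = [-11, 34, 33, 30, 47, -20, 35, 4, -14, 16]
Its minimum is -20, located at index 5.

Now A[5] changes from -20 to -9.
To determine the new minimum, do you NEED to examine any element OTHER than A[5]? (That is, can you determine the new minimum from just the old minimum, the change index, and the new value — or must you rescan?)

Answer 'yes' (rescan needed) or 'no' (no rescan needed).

Answer: yes

Derivation:
Old min = -20 at index 5
Change at index 5: -20 -> -9
Index 5 WAS the min and new value -9 > old min -20. Must rescan other elements to find the new min.
Needs rescan: yes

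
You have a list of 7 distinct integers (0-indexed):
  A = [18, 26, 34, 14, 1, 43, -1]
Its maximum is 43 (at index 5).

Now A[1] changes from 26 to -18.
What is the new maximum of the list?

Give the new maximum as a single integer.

Answer: 43

Derivation:
Old max = 43 (at index 5)
Change: A[1] 26 -> -18
Changed element was NOT the old max.
  New max = max(old_max, new_val) = max(43, -18) = 43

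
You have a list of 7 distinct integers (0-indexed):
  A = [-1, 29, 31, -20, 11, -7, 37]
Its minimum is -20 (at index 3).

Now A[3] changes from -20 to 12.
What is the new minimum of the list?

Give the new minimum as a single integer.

Answer: -7

Derivation:
Old min = -20 (at index 3)
Change: A[3] -20 -> 12
Changed element WAS the min. Need to check: is 12 still <= all others?
  Min of remaining elements: -7
  New min = min(12, -7) = -7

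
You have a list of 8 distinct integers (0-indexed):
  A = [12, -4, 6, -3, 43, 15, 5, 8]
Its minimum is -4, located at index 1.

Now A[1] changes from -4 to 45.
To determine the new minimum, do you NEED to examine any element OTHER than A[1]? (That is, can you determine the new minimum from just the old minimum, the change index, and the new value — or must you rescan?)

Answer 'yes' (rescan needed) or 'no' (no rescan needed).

Old min = -4 at index 1
Change at index 1: -4 -> 45
Index 1 WAS the min and new value 45 > old min -4. Must rescan other elements to find the new min.
Needs rescan: yes

Answer: yes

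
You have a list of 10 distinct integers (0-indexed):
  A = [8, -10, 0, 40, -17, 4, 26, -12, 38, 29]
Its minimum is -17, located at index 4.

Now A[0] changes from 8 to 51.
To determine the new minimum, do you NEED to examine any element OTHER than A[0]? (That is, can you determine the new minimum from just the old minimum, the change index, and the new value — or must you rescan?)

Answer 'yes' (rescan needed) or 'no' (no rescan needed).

Answer: no

Derivation:
Old min = -17 at index 4
Change at index 0: 8 -> 51
Index 0 was NOT the min. New min = min(-17, 51). No rescan of other elements needed.
Needs rescan: no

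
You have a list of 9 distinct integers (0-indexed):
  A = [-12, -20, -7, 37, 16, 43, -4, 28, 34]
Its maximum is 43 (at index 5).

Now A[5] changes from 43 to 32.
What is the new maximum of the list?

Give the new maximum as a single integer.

Answer: 37

Derivation:
Old max = 43 (at index 5)
Change: A[5] 43 -> 32
Changed element WAS the max -> may need rescan.
  Max of remaining elements: 37
  New max = max(32, 37) = 37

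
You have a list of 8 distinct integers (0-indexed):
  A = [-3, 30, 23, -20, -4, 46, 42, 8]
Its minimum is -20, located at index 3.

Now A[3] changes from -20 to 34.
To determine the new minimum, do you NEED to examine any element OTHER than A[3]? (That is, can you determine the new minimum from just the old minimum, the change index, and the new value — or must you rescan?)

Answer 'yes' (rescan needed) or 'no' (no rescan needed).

Answer: yes

Derivation:
Old min = -20 at index 3
Change at index 3: -20 -> 34
Index 3 WAS the min and new value 34 > old min -20. Must rescan other elements to find the new min.
Needs rescan: yes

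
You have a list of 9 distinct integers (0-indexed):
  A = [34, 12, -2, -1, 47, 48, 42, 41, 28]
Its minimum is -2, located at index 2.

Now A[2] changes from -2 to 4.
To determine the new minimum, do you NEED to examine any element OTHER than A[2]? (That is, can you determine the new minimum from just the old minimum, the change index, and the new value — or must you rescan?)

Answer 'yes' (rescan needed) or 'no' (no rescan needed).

Old min = -2 at index 2
Change at index 2: -2 -> 4
Index 2 WAS the min and new value 4 > old min -2. Must rescan other elements to find the new min.
Needs rescan: yes

Answer: yes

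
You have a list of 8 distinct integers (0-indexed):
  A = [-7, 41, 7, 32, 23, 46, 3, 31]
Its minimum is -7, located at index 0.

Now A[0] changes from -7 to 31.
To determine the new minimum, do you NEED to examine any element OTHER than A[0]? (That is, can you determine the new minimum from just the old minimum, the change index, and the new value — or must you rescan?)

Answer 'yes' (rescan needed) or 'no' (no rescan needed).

Answer: yes

Derivation:
Old min = -7 at index 0
Change at index 0: -7 -> 31
Index 0 WAS the min and new value 31 > old min -7. Must rescan other elements to find the new min.
Needs rescan: yes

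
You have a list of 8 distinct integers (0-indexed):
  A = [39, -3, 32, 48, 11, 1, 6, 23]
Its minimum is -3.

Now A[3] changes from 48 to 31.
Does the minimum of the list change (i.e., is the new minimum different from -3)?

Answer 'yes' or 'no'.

Answer: no

Derivation:
Old min = -3
Change: A[3] 48 -> 31
Changed element was NOT the min; min changes only if 31 < -3.
New min = -3; changed? no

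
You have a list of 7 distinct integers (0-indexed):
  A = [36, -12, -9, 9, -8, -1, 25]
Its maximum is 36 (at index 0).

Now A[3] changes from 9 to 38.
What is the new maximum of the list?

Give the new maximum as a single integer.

Old max = 36 (at index 0)
Change: A[3] 9 -> 38
Changed element was NOT the old max.
  New max = max(old_max, new_val) = max(36, 38) = 38

Answer: 38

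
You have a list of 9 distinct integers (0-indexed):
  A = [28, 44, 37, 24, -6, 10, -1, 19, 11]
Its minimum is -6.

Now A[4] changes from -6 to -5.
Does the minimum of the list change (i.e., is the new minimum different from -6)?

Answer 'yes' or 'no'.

Answer: yes

Derivation:
Old min = -6
Change: A[4] -6 -> -5
Changed element was the min; new min must be rechecked.
New min = -5; changed? yes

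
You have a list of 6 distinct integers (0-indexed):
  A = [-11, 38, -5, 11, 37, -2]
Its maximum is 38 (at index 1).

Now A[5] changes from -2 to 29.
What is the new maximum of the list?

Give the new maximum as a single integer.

Answer: 38

Derivation:
Old max = 38 (at index 1)
Change: A[5] -2 -> 29
Changed element was NOT the old max.
  New max = max(old_max, new_val) = max(38, 29) = 38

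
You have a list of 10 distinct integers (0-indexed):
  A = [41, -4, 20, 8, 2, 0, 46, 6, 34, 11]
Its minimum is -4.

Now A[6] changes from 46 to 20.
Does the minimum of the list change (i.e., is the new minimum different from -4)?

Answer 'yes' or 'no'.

Old min = -4
Change: A[6] 46 -> 20
Changed element was NOT the min; min changes only if 20 < -4.
New min = -4; changed? no

Answer: no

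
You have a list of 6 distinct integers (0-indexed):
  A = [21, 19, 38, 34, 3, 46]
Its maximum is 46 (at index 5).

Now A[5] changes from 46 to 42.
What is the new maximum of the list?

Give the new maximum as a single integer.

Old max = 46 (at index 5)
Change: A[5] 46 -> 42
Changed element WAS the max -> may need rescan.
  Max of remaining elements: 38
  New max = max(42, 38) = 42

Answer: 42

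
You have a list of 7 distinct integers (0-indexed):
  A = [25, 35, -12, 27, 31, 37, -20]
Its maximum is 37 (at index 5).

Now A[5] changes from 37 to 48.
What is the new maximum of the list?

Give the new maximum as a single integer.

Answer: 48

Derivation:
Old max = 37 (at index 5)
Change: A[5] 37 -> 48
Changed element WAS the max -> may need rescan.
  Max of remaining elements: 35
  New max = max(48, 35) = 48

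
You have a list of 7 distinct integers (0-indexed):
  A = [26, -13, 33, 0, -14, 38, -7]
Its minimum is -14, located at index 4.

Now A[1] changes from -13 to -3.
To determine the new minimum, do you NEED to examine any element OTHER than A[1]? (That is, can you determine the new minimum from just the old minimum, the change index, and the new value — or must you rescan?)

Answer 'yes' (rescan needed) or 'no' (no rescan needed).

Old min = -14 at index 4
Change at index 1: -13 -> -3
Index 1 was NOT the min. New min = min(-14, -3). No rescan of other elements needed.
Needs rescan: no

Answer: no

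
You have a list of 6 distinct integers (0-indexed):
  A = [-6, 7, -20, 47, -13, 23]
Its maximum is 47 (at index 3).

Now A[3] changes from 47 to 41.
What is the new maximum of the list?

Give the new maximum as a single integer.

Answer: 41

Derivation:
Old max = 47 (at index 3)
Change: A[3] 47 -> 41
Changed element WAS the max -> may need rescan.
  Max of remaining elements: 23
  New max = max(41, 23) = 41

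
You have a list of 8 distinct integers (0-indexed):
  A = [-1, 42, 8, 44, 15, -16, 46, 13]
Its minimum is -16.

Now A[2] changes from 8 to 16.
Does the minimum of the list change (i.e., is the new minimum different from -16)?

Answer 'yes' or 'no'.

Answer: no

Derivation:
Old min = -16
Change: A[2] 8 -> 16
Changed element was NOT the min; min changes only if 16 < -16.
New min = -16; changed? no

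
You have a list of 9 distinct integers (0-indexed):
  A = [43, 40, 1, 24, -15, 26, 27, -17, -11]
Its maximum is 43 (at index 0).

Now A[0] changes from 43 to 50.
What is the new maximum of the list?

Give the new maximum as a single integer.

Answer: 50

Derivation:
Old max = 43 (at index 0)
Change: A[0] 43 -> 50
Changed element WAS the max -> may need rescan.
  Max of remaining elements: 40
  New max = max(50, 40) = 50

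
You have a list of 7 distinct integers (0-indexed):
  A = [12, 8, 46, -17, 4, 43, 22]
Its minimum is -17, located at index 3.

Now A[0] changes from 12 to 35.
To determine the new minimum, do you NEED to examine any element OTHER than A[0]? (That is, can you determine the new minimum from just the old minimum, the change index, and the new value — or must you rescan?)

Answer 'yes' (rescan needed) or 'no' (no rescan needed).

Old min = -17 at index 3
Change at index 0: 12 -> 35
Index 0 was NOT the min. New min = min(-17, 35). No rescan of other elements needed.
Needs rescan: no

Answer: no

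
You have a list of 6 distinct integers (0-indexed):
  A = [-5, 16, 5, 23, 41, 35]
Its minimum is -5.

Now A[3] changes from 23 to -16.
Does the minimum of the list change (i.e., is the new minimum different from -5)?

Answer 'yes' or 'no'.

Answer: yes

Derivation:
Old min = -5
Change: A[3] 23 -> -16
Changed element was NOT the min; min changes only if -16 < -5.
New min = -16; changed? yes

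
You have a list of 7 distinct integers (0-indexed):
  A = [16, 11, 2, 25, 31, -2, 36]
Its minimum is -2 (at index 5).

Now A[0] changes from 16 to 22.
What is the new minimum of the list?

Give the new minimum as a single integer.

Old min = -2 (at index 5)
Change: A[0] 16 -> 22
Changed element was NOT the old min.
  New min = min(old_min, new_val) = min(-2, 22) = -2

Answer: -2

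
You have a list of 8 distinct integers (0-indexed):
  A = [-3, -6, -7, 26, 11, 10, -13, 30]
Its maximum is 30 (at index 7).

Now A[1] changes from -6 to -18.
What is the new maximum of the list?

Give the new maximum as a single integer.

Old max = 30 (at index 7)
Change: A[1] -6 -> -18
Changed element was NOT the old max.
  New max = max(old_max, new_val) = max(30, -18) = 30

Answer: 30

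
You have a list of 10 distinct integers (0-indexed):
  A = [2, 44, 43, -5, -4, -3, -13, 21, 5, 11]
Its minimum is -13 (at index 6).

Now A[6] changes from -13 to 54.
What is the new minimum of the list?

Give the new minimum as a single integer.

Answer: -5

Derivation:
Old min = -13 (at index 6)
Change: A[6] -13 -> 54
Changed element WAS the min. Need to check: is 54 still <= all others?
  Min of remaining elements: -5
  New min = min(54, -5) = -5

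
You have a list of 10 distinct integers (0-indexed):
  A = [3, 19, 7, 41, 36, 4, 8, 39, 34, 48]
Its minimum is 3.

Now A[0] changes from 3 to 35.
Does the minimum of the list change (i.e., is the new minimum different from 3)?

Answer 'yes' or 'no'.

Old min = 3
Change: A[0] 3 -> 35
Changed element was the min; new min must be rechecked.
New min = 4; changed? yes

Answer: yes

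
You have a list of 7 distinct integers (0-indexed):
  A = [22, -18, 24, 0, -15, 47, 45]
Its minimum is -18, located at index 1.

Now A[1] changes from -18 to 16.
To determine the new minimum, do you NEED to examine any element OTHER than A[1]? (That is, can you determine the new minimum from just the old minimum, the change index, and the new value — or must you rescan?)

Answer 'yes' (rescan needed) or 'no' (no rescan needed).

Answer: yes

Derivation:
Old min = -18 at index 1
Change at index 1: -18 -> 16
Index 1 WAS the min and new value 16 > old min -18. Must rescan other elements to find the new min.
Needs rescan: yes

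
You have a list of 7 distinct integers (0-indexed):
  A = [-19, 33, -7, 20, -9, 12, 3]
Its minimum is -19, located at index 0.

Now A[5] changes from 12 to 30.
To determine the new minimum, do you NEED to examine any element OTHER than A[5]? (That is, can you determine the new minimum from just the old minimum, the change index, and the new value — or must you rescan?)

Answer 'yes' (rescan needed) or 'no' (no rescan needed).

Old min = -19 at index 0
Change at index 5: 12 -> 30
Index 5 was NOT the min. New min = min(-19, 30). No rescan of other elements needed.
Needs rescan: no

Answer: no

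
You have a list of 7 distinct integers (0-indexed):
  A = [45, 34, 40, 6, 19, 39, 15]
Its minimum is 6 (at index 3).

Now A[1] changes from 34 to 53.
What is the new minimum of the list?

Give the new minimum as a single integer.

Answer: 6

Derivation:
Old min = 6 (at index 3)
Change: A[1] 34 -> 53
Changed element was NOT the old min.
  New min = min(old_min, new_val) = min(6, 53) = 6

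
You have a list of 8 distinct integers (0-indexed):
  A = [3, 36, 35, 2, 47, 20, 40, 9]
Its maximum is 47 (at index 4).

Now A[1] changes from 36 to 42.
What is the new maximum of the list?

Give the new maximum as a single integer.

Answer: 47

Derivation:
Old max = 47 (at index 4)
Change: A[1] 36 -> 42
Changed element was NOT the old max.
  New max = max(old_max, new_val) = max(47, 42) = 47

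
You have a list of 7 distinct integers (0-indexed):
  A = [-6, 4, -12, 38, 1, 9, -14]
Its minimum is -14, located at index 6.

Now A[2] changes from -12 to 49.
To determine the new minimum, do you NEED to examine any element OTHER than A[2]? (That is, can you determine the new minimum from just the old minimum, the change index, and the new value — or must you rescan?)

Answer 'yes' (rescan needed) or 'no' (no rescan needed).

Old min = -14 at index 6
Change at index 2: -12 -> 49
Index 2 was NOT the min. New min = min(-14, 49). No rescan of other elements needed.
Needs rescan: no

Answer: no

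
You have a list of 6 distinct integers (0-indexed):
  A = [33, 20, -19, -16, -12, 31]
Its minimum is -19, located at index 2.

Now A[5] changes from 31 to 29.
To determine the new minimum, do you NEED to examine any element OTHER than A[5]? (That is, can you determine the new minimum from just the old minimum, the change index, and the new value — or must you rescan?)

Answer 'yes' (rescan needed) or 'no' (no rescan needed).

Answer: no

Derivation:
Old min = -19 at index 2
Change at index 5: 31 -> 29
Index 5 was NOT the min. New min = min(-19, 29). No rescan of other elements needed.
Needs rescan: no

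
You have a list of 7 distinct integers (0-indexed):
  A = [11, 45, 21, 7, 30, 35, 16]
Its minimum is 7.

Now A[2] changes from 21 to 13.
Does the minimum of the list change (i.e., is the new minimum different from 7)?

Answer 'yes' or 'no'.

Old min = 7
Change: A[2] 21 -> 13
Changed element was NOT the min; min changes only if 13 < 7.
New min = 7; changed? no

Answer: no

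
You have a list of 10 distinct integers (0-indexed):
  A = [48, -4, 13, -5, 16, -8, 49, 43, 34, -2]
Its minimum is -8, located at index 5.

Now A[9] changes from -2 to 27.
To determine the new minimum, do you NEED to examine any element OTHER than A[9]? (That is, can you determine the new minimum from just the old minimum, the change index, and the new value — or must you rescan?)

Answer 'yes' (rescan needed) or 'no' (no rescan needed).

Old min = -8 at index 5
Change at index 9: -2 -> 27
Index 9 was NOT the min. New min = min(-8, 27). No rescan of other elements needed.
Needs rescan: no

Answer: no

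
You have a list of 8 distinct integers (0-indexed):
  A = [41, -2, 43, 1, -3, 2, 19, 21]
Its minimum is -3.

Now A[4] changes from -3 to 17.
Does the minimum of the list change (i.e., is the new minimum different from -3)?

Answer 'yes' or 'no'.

Answer: yes

Derivation:
Old min = -3
Change: A[4] -3 -> 17
Changed element was the min; new min must be rechecked.
New min = -2; changed? yes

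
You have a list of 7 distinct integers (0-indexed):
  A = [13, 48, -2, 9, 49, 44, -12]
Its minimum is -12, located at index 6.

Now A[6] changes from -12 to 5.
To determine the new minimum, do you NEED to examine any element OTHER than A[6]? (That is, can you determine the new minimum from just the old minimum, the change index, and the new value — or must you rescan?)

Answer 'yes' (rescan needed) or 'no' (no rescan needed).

Old min = -12 at index 6
Change at index 6: -12 -> 5
Index 6 WAS the min and new value 5 > old min -12. Must rescan other elements to find the new min.
Needs rescan: yes

Answer: yes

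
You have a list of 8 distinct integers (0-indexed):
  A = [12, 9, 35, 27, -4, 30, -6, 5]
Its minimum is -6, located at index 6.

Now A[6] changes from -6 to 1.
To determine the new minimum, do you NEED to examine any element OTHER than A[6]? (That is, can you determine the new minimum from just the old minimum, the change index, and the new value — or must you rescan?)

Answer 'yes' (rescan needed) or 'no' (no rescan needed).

Answer: yes

Derivation:
Old min = -6 at index 6
Change at index 6: -6 -> 1
Index 6 WAS the min and new value 1 > old min -6. Must rescan other elements to find the new min.
Needs rescan: yes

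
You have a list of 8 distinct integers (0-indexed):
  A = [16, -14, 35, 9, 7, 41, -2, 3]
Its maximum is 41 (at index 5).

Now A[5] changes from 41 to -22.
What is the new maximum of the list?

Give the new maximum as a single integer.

Answer: 35

Derivation:
Old max = 41 (at index 5)
Change: A[5] 41 -> -22
Changed element WAS the max -> may need rescan.
  Max of remaining elements: 35
  New max = max(-22, 35) = 35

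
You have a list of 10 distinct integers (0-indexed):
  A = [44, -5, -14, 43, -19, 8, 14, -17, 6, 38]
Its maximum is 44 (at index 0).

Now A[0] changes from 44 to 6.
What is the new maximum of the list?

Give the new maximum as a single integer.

Answer: 43

Derivation:
Old max = 44 (at index 0)
Change: A[0] 44 -> 6
Changed element WAS the max -> may need rescan.
  Max of remaining elements: 43
  New max = max(6, 43) = 43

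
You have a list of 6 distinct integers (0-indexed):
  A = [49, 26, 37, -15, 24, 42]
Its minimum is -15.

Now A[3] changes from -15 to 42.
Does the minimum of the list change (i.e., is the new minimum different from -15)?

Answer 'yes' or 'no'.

Answer: yes

Derivation:
Old min = -15
Change: A[3] -15 -> 42
Changed element was the min; new min must be rechecked.
New min = 24; changed? yes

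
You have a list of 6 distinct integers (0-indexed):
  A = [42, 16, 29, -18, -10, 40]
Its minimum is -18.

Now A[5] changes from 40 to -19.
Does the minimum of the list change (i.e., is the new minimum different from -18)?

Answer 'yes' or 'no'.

Answer: yes

Derivation:
Old min = -18
Change: A[5] 40 -> -19
Changed element was NOT the min; min changes only if -19 < -18.
New min = -19; changed? yes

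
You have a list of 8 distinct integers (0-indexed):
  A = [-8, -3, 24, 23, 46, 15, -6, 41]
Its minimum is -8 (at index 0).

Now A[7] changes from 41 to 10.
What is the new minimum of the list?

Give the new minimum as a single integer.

Answer: -8

Derivation:
Old min = -8 (at index 0)
Change: A[7] 41 -> 10
Changed element was NOT the old min.
  New min = min(old_min, new_val) = min(-8, 10) = -8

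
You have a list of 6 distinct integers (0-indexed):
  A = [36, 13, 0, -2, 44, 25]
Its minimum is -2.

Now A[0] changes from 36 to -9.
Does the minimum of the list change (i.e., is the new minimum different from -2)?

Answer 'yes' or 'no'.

Answer: yes

Derivation:
Old min = -2
Change: A[0] 36 -> -9
Changed element was NOT the min; min changes only if -9 < -2.
New min = -9; changed? yes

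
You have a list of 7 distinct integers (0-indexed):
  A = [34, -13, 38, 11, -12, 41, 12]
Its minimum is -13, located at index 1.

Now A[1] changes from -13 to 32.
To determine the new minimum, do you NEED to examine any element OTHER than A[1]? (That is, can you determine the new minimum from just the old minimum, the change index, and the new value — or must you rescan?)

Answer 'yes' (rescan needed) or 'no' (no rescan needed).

Answer: yes

Derivation:
Old min = -13 at index 1
Change at index 1: -13 -> 32
Index 1 WAS the min and new value 32 > old min -13. Must rescan other elements to find the new min.
Needs rescan: yes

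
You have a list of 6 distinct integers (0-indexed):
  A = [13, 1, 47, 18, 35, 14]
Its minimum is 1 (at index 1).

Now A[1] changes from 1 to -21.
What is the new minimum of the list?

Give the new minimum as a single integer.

Old min = 1 (at index 1)
Change: A[1] 1 -> -21
Changed element WAS the min. Need to check: is -21 still <= all others?
  Min of remaining elements: 13
  New min = min(-21, 13) = -21

Answer: -21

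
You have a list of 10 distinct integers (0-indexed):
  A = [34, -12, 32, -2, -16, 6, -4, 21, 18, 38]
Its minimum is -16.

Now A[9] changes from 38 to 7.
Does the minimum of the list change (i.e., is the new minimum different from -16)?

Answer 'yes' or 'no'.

Old min = -16
Change: A[9] 38 -> 7
Changed element was NOT the min; min changes only if 7 < -16.
New min = -16; changed? no

Answer: no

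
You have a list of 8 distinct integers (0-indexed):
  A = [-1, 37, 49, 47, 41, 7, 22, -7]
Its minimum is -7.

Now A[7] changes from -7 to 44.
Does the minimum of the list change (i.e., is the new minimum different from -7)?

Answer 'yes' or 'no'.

Answer: yes

Derivation:
Old min = -7
Change: A[7] -7 -> 44
Changed element was the min; new min must be rechecked.
New min = -1; changed? yes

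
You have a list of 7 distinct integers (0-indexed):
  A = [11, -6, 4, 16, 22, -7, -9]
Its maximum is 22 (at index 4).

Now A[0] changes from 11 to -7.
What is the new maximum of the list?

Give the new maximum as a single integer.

Old max = 22 (at index 4)
Change: A[0] 11 -> -7
Changed element was NOT the old max.
  New max = max(old_max, new_val) = max(22, -7) = 22

Answer: 22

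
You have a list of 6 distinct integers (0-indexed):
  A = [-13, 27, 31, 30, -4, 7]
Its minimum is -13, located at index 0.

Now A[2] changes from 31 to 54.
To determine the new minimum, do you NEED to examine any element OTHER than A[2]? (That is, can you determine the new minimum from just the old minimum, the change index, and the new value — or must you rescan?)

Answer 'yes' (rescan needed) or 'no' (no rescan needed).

Old min = -13 at index 0
Change at index 2: 31 -> 54
Index 2 was NOT the min. New min = min(-13, 54). No rescan of other elements needed.
Needs rescan: no

Answer: no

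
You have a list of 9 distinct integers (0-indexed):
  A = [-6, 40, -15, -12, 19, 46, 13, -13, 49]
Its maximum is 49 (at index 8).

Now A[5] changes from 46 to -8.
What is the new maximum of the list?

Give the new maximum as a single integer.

Old max = 49 (at index 8)
Change: A[5] 46 -> -8
Changed element was NOT the old max.
  New max = max(old_max, new_val) = max(49, -8) = 49

Answer: 49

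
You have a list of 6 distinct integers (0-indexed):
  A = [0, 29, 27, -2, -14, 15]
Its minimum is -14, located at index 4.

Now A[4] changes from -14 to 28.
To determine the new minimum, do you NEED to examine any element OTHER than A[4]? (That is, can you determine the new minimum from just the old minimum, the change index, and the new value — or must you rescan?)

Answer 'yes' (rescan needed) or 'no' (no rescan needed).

Answer: yes

Derivation:
Old min = -14 at index 4
Change at index 4: -14 -> 28
Index 4 WAS the min and new value 28 > old min -14. Must rescan other elements to find the new min.
Needs rescan: yes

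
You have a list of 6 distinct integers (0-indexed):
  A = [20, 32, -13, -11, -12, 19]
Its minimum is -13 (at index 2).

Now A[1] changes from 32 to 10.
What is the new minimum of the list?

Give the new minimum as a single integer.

Answer: -13

Derivation:
Old min = -13 (at index 2)
Change: A[1] 32 -> 10
Changed element was NOT the old min.
  New min = min(old_min, new_val) = min(-13, 10) = -13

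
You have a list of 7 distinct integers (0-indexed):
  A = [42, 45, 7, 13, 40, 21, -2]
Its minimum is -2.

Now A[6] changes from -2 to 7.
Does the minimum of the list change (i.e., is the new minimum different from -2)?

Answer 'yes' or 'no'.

Old min = -2
Change: A[6] -2 -> 7
Changed element was the min; new min must be rechecked.
New min = 7; changed? yes

Answer: yes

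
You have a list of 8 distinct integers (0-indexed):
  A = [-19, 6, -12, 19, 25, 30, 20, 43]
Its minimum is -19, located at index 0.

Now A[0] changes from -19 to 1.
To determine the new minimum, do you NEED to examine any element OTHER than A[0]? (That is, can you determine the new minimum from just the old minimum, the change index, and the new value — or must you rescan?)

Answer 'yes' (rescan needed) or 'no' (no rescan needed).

Answer: yes

Derivation:
Old min = -19 at index 0
Change at index 0: -19 -> 1
Index 0 WAS the min and new value 1 > old min -19. Must rescan other elements to find the new min.
Needs rescan: yes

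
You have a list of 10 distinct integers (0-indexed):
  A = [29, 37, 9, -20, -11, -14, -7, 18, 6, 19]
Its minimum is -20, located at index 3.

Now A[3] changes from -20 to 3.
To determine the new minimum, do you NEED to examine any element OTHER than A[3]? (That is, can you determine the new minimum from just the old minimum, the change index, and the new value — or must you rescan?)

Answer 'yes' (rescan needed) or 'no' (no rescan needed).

Old min = -20 at index 3
Change at index 3: -20 -> 3
Index 3 WAS the min and new value 3 > old min -20. Must rescan other elements to find the new min.
Needs rescan: yes

Answer: yes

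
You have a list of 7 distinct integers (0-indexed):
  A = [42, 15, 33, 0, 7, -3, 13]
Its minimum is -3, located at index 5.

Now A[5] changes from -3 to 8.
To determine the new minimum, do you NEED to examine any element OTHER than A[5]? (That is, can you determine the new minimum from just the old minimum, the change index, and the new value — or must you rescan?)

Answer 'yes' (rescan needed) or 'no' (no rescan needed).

Old min = -3 at index 5
Change at index 5: -3 -> 8
Index 5 WAS the min and new value 8 > old min -3. Must rescan other elements to find the new min.
Needs rescan: yes

Answer: yes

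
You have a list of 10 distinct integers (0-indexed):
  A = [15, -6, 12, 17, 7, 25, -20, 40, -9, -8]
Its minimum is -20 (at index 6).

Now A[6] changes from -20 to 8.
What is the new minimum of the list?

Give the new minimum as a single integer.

Answer: -9

Derivation:
Old min = -20 (at index 6)
Change: A[6] -20 -> 8
Changed element WAS the min. Need to check: is 8 still <= all others?
  Min of remaining elements: -9
  New min = min(8, -9) = -9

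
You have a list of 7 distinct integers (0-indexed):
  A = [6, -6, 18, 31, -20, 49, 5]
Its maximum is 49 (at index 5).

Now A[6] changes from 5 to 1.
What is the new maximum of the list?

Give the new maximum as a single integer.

Old max = 49 (at index 5)
Change: A[6] 5 -> 1
Changed element was NOT the old max.
  New max = max(old_max, new_val) = max(49, 1) = 49

Answer: 49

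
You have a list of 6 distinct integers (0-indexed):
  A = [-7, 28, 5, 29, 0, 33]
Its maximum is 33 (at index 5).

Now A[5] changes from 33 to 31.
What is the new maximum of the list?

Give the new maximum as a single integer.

Answer: 31

Derivation:
Old max = 33 (at index 5)
Change: A[5] 33 -> 31
Changed element WAS the max -> may need rescan.
  Max of remaining elements: 29
  New max = max(31, 29) = 31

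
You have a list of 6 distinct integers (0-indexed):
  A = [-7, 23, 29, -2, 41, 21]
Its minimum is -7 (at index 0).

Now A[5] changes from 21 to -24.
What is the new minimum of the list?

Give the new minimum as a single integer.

Answer: -24

Derivation:
Old min = -7 (at index 0)
Change: A[5] 21 -> -24
Changed element was NOT the old min.
  New min = min(old_min, new_val) = min(-7, -24) = -24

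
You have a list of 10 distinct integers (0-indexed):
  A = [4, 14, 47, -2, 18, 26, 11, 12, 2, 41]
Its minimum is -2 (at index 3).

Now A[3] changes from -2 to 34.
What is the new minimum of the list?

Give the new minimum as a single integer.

Old min = -2 (at index 3)
Change: A[3] -2 -> 34
Changed element WAS the min. Need to check: is 34 still <= all others?
  Min of remaining elements: 2
  New min = min(34, 2) = 2

Answer: 2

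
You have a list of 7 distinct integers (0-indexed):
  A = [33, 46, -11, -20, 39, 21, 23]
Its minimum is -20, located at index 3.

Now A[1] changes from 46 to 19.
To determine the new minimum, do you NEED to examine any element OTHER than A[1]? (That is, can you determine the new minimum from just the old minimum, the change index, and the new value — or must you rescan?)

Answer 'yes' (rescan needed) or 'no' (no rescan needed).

Answer: no

Derivation:
Old min = -20 at index 3
Change at index 1: 46 -> 19
Index 1 was NOT the min. New min = min(-20, 19). No rescan of other elements needed.
Needs rescan: no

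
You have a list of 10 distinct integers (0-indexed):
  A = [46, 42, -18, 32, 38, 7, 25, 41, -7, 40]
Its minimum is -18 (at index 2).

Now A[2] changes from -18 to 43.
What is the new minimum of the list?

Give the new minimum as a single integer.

Old min = -18 (at index 2)
Change: A[2] -18 -> 43
Changed element WAS the min. Need to check: is 43 still <= all others?
  Min of remaining elements: -7
  New min = min(43, -7) = -7

Answer: -7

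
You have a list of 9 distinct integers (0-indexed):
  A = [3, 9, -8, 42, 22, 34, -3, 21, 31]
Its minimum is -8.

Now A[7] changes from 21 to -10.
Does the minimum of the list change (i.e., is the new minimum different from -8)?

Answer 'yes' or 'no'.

Answer: yes

Derivation:
Old min = -8
Change: A[7] 21 -> -10
Changed element was NOT the min; min changes only if -10 < -8.
New min = -10; changed? yes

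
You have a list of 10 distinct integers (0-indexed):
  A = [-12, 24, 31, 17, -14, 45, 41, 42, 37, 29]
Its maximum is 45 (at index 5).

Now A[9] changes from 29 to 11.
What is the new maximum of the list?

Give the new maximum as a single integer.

Answer: 45

Derivation:
Old max = 45 (at index 5)
Change: A[9] 29 -> 11
Changed element was NOT the old max.
  New max = max(old_max, new_val) = max(45, 11) = 45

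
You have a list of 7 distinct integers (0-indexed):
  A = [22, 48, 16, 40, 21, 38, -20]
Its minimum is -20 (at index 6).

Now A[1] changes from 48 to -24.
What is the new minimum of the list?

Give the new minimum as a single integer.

Answer: -24

Derivation:
Old min = -20 (at index 6)
Change: A[1] 48 -> -24
Changed element was NOT the old min.
  New min = min(old_min, new_val) = min(-20, -24) = -24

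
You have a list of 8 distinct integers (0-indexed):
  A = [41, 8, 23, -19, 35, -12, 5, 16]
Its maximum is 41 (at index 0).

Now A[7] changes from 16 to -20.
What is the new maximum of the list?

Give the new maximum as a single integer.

Answer: 41

Derivation:
Old max = 41 (at index 0)
Change: A[7] 16 -> -20
Changed element was NOT the old max.
  New max = max(old_max, new_val) = max(41, -20) = 41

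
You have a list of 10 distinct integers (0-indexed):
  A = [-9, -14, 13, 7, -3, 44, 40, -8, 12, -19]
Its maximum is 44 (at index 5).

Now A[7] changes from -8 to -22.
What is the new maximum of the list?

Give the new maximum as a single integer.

Answer: 44

Derivation:
Old max = 44 (at index 5)
Change: A[7] -8 -> -22
Changed element was NOT the old max.
  New max = max(old_max, new_val) = max(44, -22) = 44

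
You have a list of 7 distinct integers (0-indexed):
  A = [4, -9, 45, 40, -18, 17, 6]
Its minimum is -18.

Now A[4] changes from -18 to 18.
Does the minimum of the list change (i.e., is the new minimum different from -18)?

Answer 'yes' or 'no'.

Answer: yes

Derivation:
Old min = -18
Change: A[4] -18 -> 18
Changed element was the min; new min must be rechecked.
New min = -9; changed? yes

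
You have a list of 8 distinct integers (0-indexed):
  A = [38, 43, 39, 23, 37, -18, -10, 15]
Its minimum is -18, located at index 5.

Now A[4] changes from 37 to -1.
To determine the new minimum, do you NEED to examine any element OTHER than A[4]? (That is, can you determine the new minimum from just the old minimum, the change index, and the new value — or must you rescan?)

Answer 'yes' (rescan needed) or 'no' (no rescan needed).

Answer: no

Derivation:
Old min = -18 at index 5
Change at index 4: 37 -> -1
Index 4 was NOT the min. New min = min(-18, -1). No rescan of other elements needed.
Needs rescan: no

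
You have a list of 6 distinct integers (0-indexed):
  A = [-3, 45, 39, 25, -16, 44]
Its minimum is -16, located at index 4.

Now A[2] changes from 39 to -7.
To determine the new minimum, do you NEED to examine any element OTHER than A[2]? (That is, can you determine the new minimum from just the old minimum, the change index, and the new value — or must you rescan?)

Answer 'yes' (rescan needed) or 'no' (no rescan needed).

Old min = -16 at index 4
Change at index 2: 39 -> -7
Index 2 was NOT the min. New min = min(-16, -7). No rescan of other elements needed.
Needs rescan: no

Answer: no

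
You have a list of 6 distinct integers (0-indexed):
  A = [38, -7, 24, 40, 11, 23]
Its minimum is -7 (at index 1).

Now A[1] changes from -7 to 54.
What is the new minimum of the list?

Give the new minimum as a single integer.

Answer: 11

Derivation:
Old min = -7 (at index 1)
Change: A[1] -7 -> 54
Changed element WAS the min. Need to check: is 54 still <= all others?
  Min of remaining elements: 11
  New min = min(54, 11) = 11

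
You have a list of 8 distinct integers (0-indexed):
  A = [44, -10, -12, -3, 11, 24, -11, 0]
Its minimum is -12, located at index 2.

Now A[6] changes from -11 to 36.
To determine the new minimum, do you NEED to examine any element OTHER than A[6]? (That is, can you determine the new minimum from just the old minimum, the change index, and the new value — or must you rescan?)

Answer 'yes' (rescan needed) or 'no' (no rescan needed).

Answer: no

Derivation:
Old min = -12 at index 2
Change at index 6: -11 -> 36
Index 6 was NOT the min. New min = min(-12, 36). No rescan of other elements needed.
Needs rescan: no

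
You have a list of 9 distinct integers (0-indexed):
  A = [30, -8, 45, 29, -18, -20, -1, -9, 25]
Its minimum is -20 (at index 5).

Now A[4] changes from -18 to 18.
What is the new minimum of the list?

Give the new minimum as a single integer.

Old min = -20 (at index 5)
Change: A[4] -18 -> 18
Changed element was NOT the old min.
  New min = min(old_min, new_val) = min(-20, 18) = -20

Answer: -20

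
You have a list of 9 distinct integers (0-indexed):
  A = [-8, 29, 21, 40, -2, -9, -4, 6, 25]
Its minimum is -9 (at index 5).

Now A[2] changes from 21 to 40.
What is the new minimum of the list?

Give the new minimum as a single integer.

Answer: -9

Derivation:
Old min = -9 (at index 5)
Change: A[2] 21 -> 40
Changed element was NOT the old min.
  New min = min(old_min, new_val) = min(-9, 40) = -9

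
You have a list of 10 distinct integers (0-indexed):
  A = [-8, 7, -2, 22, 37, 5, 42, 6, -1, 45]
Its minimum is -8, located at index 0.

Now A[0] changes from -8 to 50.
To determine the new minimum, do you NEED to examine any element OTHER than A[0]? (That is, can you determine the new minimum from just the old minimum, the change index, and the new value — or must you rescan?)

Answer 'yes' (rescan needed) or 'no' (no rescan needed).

Answer: yes

Derivation:
Old min = -8 at index 0
Change at index 0: -8 -> 50
Index 0 WAS the min and new value 50 > old min -8. Must rescan other elements to find the new min.
Needs rescan: yes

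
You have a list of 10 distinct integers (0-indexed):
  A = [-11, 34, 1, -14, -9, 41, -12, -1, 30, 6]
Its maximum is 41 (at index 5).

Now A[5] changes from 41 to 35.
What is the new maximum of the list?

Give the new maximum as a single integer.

Old max = 41 (at index 5)
Change: A[5] 41 -> 35
Changed element WAS the max -> may need rescan.
  Max of remaining elements: 34
  New max = max(35, 34) = 35

Answer: 35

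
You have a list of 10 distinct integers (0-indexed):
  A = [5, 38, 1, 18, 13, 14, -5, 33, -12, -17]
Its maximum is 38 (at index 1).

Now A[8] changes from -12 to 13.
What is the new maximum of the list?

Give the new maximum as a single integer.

Old max = 38 (at index 1)
Change: A[8] -12 -> 13
Changed element was NOT the old max.
  New max = max(old_max, new_val) = max(38, 13) = 38

Answer: 38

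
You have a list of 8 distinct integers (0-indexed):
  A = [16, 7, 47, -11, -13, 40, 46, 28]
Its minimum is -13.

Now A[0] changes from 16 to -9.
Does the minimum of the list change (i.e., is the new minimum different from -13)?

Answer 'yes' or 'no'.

Old min = -13
Change: A[0] 16 -> -9
Changed element was NOT the min; min changes only if -9 < -13.
New min = -13; changed? no

Answer: no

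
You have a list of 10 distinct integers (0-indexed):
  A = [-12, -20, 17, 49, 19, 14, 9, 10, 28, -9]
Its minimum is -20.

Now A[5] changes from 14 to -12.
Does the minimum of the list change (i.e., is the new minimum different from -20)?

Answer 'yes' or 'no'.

Old min = -20
Change: A[5] 14 -> -12
Changed element was NOT the min; min changes only if -12 < -20.
New min = -20; changed? no

Answer: no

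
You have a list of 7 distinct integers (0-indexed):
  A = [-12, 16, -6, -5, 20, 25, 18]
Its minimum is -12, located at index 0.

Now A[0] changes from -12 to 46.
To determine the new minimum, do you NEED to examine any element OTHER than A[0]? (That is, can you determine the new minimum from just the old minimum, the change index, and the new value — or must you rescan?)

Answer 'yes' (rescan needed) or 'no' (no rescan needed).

Answer: yes

Derivation:
Old min = -12 at index 0
Change at index 0: -12 -> 46
Index 0 WAS the min and new value 46 > old min -12. Must rescan other elements to find the new min.
Needs rescan: yes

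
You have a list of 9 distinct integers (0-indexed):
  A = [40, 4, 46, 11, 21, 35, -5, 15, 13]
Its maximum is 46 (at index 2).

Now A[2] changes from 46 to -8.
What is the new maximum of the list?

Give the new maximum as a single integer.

Answer: 40

Derivation:
Old max = 46 (at index 2)
Change: A[2] 46 -> -8
Changed element WAS the max -> may need rescan.
  Max of remaining elements: 40
  New max = max(-8, 40) = 40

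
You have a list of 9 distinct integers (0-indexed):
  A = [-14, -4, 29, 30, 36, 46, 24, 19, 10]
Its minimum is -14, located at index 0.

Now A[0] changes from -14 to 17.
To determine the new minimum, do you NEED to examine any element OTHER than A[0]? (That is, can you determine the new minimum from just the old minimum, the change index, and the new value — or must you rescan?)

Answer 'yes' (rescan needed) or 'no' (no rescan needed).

Old min = -14 at index 0
Change at index 0: -14 -> 17
Index 0 WAS the min and new value 17 > old min -14. Must rescan other elements to find the new min.
Needs rescan: yes

Answer: yes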